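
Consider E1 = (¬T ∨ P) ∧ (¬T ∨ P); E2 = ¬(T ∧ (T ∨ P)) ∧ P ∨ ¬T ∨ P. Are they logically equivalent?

E1: (¬T ∨ P) ∧ (¬T ∨ P)
    = ¬T ∨ P   [idempotence]
E2: ¬(T ∧ (T ∨ P)) ∧ P ∨ ¬T ∨ P
    = ¬T ∧ P ∨ ¬T ∨ P   [absorption]
    = ¬T ∨ P   [absorption]
Both reduce to ¬T ∨ P, so they are equivalent.

Yes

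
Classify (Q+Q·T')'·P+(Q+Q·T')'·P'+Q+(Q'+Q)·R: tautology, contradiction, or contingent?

tautology

(Q+Q·T')'·P+(Q+Q·T')'·P'+Q+(Q'+Q)·R
= (Q+Q·T')'+Q+(Q'+Q)·R   [distribution]
= Q'+Q+(Q'+Q)·R   [absorption]
= Q'+Q   [absorption]
= 1   [complement]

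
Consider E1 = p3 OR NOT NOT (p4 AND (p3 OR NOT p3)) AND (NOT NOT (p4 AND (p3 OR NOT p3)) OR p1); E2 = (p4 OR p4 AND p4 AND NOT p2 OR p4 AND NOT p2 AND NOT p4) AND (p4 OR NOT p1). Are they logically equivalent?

No

E1: p3 OR NOT NOT (p4 AND (p3 OR NOT p3)) AND (NOT NOT (p4 AND (p3 OR NOT p3)) OR p1)
    = p3 OR NOT NOT (p4 AND (p3 OR NOT p3))
    = p3 OR NOT NOT p4
    = p3 OR p4
E2: (p4 OR p4 AND p4 AND NOT p2 OR p4 AND NOT p2 AND NOT p4) AND (p4 OR NOT p1)
    = (p4 OR p4 AND NOT p2) AND (p4 OR NOT p1)
    = p4 AND (p4 OR NOT p1)
    = p4
These differ: at p1=1, p2=1, p3=1, p4=0, E1 = 1 but E2 = 0.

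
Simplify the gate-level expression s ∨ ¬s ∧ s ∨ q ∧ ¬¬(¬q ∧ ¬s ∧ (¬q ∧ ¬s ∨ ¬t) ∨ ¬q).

s ∨ ¬s ∧ s ∨ q ∧ ¬¬(¬q ∧ ¬s ∧ (¬q ∧ ¬s ∨ ¬t) ∨ ¬q)
= s ∨ ¬s ∧ s ∨ q ∧ (¬q ∧ ¬s ∧ (¬q ∧ ¬s ∨ ¬t) ∨ ¬q)   (double negation)
= s ∨ ¬s ∧ s ∨ q ∧ (¬q ∧ ¬s ∨ ¬q)   (absorption)
= s ∨ ¬s ∧ s ∨ q ∧ ¬q   (absorption)
= s ∨ ¬s ∧ s   (complement / identity)
= s   (complement / identity)

s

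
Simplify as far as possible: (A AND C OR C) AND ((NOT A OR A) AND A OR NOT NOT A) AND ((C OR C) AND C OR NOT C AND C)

(A AND C OR C) AND ((NOT A OR A) AND A OR NOT NOT A) AND ((C OR C) AND C OR NOT C AND C)
= (A AND C OR C) AND ((NOT A OR A) AND A OR A) AND ((C OR C) AND C OR NOT C AND C)   — double negation
= (A AND C OR C) AND ((NOT A OR A) AND A OR A) AND (C AND C OR NOT C AND C)   — idempotence
= (A AND C OR C) AND ((NOT A OR A) AND A OR A) AND C   — distribution
= (A AND C OR C) AND (A OR A) AND C   — complement / identity
= (A AND C OR C) AND A AND C   — idempotence
= A AND C   — absorption

A AND C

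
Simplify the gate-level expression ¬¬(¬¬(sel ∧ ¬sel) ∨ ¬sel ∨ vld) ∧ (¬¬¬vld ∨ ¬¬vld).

¬¬(¬¬(sel ∧ ¬sel) ∨ ¬sel ∨ vld) ∧ (¬¬¬vld ∨ ¬¬vld)
= ¬¬(¬¬(sel ∧ ¬sel) ∨ ¬sel ∨ vld) ∧ (¬¬¬vld ∨ vld)   — double negation
= ¬¬(sel ∧ ¬sel ∨ ¬sel ∨ vld) ∧ (¬¬¬vld ∨ vld)   — double negation
= ¬¬(sel ∧ ¬sel ∨ ¬sel ∨ vld) ∧ (¬vld ∨ vld)   — double negation
= ¬¬(¬sel ∨ vld) ∧ (¬vld ∨ vld)   — complement / identity
= (¬sel ∨ vld) ∧ (¬vld ∨ vld)   — double negation
= ¬sel ∨ vld   — complement / identity

¬sel ∨ vld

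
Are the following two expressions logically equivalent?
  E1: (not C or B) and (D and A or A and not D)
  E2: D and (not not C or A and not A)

No

E1: (not C or B) and (D and A or A and not D)
    = (not C or B) and A   [distribution]
E2: D and (not not C or A and not A)
    = D and not not C   [complement / identity]
    = D and C   [double negation]
These differ: at A=1, B=1, C=1, D=0, E1 = 1 but E2 = 0.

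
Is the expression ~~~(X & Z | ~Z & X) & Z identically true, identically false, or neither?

neither

~~~(X & Z | ~Z & X) & Z
= ~~~X & Z   — distribution
= ~X & Z   — double negation
This depends on X, Z, so it is not a constant.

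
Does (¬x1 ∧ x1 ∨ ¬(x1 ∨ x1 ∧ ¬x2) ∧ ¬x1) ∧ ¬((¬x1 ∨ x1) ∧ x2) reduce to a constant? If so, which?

(¬x1 ∧ x1 ∨ ¬(x1 ∨ x1 ∧ ¬x2) ∧ ¬x1) ∧ ¬((¬x1 ∨ x1) ∧ x2)
= (¬x1 ∧ x1 ∨ ¬x1 ∧ ¬x1) ∧ ¬((¬x1 ∨ x1) ∧ x2)
= (¬x1 ∧ x1 ∨ ¬x1 ∧ ¬x1) ∧ ¬x2
= ¬x1 ∧ ¬x2
This depends on x1, x2, so it is not a constant.

no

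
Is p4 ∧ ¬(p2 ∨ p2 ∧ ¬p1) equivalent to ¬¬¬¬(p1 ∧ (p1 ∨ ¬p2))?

No

E1: p4 ∧ ¬(p2 ∨ p2 ∧ ¬p1)
    = p4 ∧ ¬p2   — absorption
E2: ¬¬¬¬(p1 ∧ (p1 ∨ ¬p2))
    = ¬¬¬¬p1   — absorption
    = ¬¬p1   — double negation
    = p1   — double negation
These differ: at p1=1, p2=0, p4=0, E1 = 0 but E2 = 1.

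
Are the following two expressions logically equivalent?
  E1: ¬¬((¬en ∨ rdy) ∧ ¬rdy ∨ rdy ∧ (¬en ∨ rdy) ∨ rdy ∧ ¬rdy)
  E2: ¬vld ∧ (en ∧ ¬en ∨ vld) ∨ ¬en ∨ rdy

Yes

E1: ¬¬((¬en ∨ rdy) ∧ ¬rdy ∨ rdy ∧ (¬en ∨ rdy) ∨ rdy ∧ ¬rdy)
    = ¬¬(¬en ∨ rdy ∨ rdy ∧ ¬rdy)   [distribution]
    = ¬en ∨ rdy ∨ rdy ∧ ¬rdy   [double negation]
    = ¬en ∨ rdy   [complement / identity]
E2: ¬vld ∧ (en ∧ ¬en ∨ vld) ∨ ¬en ∨ rdy
    = ¬vld ∧ vld ∨ ¬en ∨ rdy   [complement / identity]
    = ¬en ∨ rdy   [complement / identity]
Both reduce to ¬en ∨ rdy, so they are equivalent.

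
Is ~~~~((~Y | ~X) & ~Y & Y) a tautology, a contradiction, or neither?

~~~~((~Y | ~X) & ~Y & Y)
= ~~~~(~Y & Y)   [absorption]
= ~~(~Y & Y)   [double negation]
= ~Y & Y   [double negation]
= 0   [complement]

contradiction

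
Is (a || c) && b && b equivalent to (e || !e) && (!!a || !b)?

No

E1: (a || c) && b && b
    = (a || c) && b   — idempotence
E2: (e || !e) && (!!a || !b)
    = !!a || !b   — complement / identity
    = a || !b   — double negation
These differ: at a=0, b=0, c=0, e=0, E1 = 0 but E2 = 1.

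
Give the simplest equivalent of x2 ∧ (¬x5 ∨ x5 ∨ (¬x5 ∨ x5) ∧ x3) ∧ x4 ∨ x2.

x2

x2 ∧ (¬x5 ∨ x5 ∨ (¬x5 ∨ x5) ∧ x3) ∧ x4 ∨ x2
= x2 ∧ (¬x5 ∨ x5) ∧ x4 ∨ x2
= x2 ∧ x4 ∨ x2
= x2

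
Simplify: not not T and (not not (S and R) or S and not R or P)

T and (S or P)

not not T and (not not (S and R) or S and not R or P)
= T and (not not (S and R) or S and not R or P)   — double negation
= T and (S and R or S and not R or P)   — double negation
= T and (S or P)   — distribution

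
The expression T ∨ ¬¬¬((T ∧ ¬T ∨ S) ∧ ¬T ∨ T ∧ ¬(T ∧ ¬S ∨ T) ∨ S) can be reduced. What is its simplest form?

T ∨ ¬¬¬((T ∧ ¬T ∨ S) ∧ ¬T ∨ T ∧ ¬(T ∧ ¬S ∨ T) ∨ S)
= T ∨ ¬¬¬((T ∧ ¬T ∨ S) ∧ ¬T ∨ T ∧ ¬T ∨ S)   [absorption]
= T ∨ ¬¬¬(T ∧ ¬T ∨ S)   [absorption]
= T ∨ ¬¬¬S   [complement / identity]
= T ∨ ¬S   [double negation]

T ∨ ¬S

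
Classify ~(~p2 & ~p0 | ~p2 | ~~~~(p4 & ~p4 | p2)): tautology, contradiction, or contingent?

~(~p2 & ~p0 | ~p2 | ~~~~(p4 & ~p4 | p2))
= ~(~p2 | ~~~~(p4 & ~p4 | p2))   (absorption)
= ~(~p2 | ~~~~p2)   (complement / identity)
= ~(~p2 | ~~p2)   (double negation)
= p2 & ~p2   (De Morgan)
= 0   (complement)

contradiction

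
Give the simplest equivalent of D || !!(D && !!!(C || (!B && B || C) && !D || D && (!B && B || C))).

D || !!(D && !!!(C || (!B && B || C) && !D || D && (!B && B || C)))
= D || !!(D && !!!(C || !B && B || C))
= D || !!(D && !!!(C || C))
= D || D && !!!(C || C)
= D || D && !(C || C)
= D || D && !C
= D

D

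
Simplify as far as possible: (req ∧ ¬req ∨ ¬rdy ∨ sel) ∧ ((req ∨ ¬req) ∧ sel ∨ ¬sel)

(req ∧ ¬req ∨ ¬rdy ∨ sel) ∧ ((req ∨ ¬req) ∧ sel ∨ ¬sel)
= (req ∧ ¬req ∨ ¬rdy ∨ sel) ∧ (sel ∨ ¬sel)   [complement / identity]
= req ∧ ¬req ∨ ¬rdy ∨ sel   [complement / identity]
= ¬rdy ∨ sel   [complement / identity]

¬rdy ∨ sel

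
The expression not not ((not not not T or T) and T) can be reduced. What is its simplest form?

T

not not ((not not not T or T) and T)
= not not ((not T or T) and T)
= (not T or T) and T
= T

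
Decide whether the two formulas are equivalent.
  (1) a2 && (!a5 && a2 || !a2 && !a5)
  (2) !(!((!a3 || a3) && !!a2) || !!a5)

Yes

E1: a2 && (!a5 && a2 || !a2 && !a5)
    = a2 && !a5   — distribution
E2: !(!((!a3 || a3) && !!a2) || !!a5)
    = !(!!!a2 || !!a5)   — complement / identity
    = !(!a2 || !!a5)   — double negation
    = a2 && !a5   — De Morgan
Both reduce to a2 && !a5, so they are equivalent.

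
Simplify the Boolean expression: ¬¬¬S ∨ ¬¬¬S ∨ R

¬S ∨ R

¬¬¬S ∨ ¬¬¬S ∨ R
= ¬¬¬S ∨ ¬S ∨ R   (double negation)
= ¬S ∨ ¬S ∨ R   (double negation)
= ¬S ∨ R   (idempotence)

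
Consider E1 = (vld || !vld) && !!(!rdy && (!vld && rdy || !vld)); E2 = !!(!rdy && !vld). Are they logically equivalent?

Yes

E1: (vld || !vld) && !!(!rdy && (!vld && rdy || !vld))
    = (vld || !vld) && !!(!rdy && !vld)
    = (vld || !vld) && !rdy && !vld
    = !rdy && !vld
E2: !!(!rdy && !vld)
    = !rdy && !vld
Both reduce to !rdy && !vld, so they are equivalent.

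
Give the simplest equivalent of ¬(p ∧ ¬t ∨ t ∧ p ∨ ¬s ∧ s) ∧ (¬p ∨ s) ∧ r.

¬(p ∧ ¬t ∨ t ∧ p ∨ ¬s ∧ s) ∧ (¬p ∨ s) ∧ r
= ¬(p ∧ ¬t ∨ t ∧ p) ∧ (¬p ∨ s) ∧ r   (complement / identity)
= ¬p ∧ (¬p ∨ s) ∧ r   (distribution)
= ¬p ∧ r   (absorption)

¬p ∧ r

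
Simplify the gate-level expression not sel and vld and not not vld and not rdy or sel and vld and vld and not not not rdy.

not sel and vld and not not vld and not rdy or sel and vld and vld and not not not rdy
= not sel and vld and not not vld and not rdy or sel and vld and vld and not rdy   — double negation
= not sel and vld and vld and not rdy or sel and vld and vld and not rdy   — double negation
= vld and vld and not rdy   — distribution
= vld and not rdy   — idempotence

vld and not rdy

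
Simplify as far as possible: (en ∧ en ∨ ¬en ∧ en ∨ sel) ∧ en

en

(en ∧ en ∨ ¬en ∧ en ∨ sel) ∧ en
= (en ∨ sel) ∧ en
= en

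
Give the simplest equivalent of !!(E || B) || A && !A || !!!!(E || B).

E || B

!!(E || B) || A && !A || !!!!(E || B)
= !!(E || B) || A && !A || !!(E || B)
= !!(E || B) || !!(E || B)
= !!(E || B)
= E || B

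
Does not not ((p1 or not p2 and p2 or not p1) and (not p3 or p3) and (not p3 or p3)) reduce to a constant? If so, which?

not not ((p1 or not p2 and p2 or not p1) and (not p3 or p3) and (not p3 or p3))
= not not ((p1 or not p2 and p2 or not p1) and (not p3 or p3))   (complement / identity)
= not not ((p1 or not p1) and (not p3 or p3))   (complement / identity)
= not not (not p3 or p3)   (complement / identity)
= not p3 or p3   (double negation)
= True   (complement)

yes, True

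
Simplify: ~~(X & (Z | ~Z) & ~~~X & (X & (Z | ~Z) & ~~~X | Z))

0

~~(X & (Z | ~Z) & ~~~X & (X & (Z | ~Z) & ~~~X | Z))
= ~~(X & (Z | ~Z) & ~~~X)   [absorption]
= ~~(X & (Z | ~Z) & ~X)   [double negation]
= ~~(X & ~X)   [complement / identity]
= X & ~X   [double negation]
= 0   [complement]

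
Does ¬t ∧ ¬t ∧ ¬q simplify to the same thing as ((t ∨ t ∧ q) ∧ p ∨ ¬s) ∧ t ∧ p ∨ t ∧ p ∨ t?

No

E1: ¬t ∧ ¬t ∧ ¬q
    = ¬t ∧ ¬q   — idempotence
E2: ((t ∨ t ∧ q) ∧ p ∨ ¬s) ∧ t ∧ p ∨ t ∧ p ∨ t
    = (t ∧ p ∨ ¬s) ∧ t ∧ p ∨ t ∧ p ∨ t   — absorption
    = t ∧ p ∨ t ∧ p ∨ t   — absorption
    = t ∧ p ∨ t   — idempotence
    = t   — absorption
These differ: at p=1, q=1, s=0, t=1, E1 = 0 but E2 = 1.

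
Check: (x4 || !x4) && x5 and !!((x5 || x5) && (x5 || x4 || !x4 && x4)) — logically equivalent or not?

Yes

E1: (x4 || !x4) && x5
    = x5
E2: !!((x5 || x5) && (x5 || x4 || !x4 && x4))
    = !!(x5 && (x4 || !x4 && x4) || x5)
    = !!(x5 && x4 || x5)
    = !!x5
    = x5
Both reduce to x5, so they are equivalent.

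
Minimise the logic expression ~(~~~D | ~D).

D

~(~~~D | ~D)
= ~(~D | ~D)   [double negation]
= ~~D   [idempotence]
= D   [double negation]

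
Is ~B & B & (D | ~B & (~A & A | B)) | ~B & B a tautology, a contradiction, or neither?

~B & B & (D | ~B & (~A & A | B)) | ~B & B
= ~B & B & (D | ~B & B) | ~B & B   — complement / identity
= ~B & B & D | ~B & B   — complement / identity
= ~B & B   — absorption
= 0   — complement

contradiction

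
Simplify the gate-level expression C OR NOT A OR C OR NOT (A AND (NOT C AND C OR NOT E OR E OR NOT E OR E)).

C OR NOT A

C OR NOT A OR C OR NOT (A AND (NOT C AND C OR NOT E OR E OR NOT E OR E))
= C OR NOT A OR C OR NOT (A AND (NOT C AND C OR NOT E OR E))
= C OR NOT A OR C OR NOT (A AND (NOT E OR E))
= C OR NOT A OR C OR NOT A
= C OR NOT A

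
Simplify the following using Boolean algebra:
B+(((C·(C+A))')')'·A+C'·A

B+C'·A

B+(((C·(C+A))')')'·A+C'·A
= B+(C·(C+A))'·A+C'·A
= B+C'·A+C'·A
= B+C'·A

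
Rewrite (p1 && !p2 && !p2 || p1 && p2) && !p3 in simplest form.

p1 && !p3

(p1 && !p2 && !p2 || p1 && p2) && !p3
= (p1 && !p2 || p1 && p2) && !p3
= p1 && !p3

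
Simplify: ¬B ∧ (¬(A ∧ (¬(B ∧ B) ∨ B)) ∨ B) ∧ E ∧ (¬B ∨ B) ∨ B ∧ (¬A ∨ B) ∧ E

¬B ∧ (¬(A ∧ (¬(B ∧ B) ∨ B)) ∨ B) ∧ E ∧ (¬B ∨ B) ∨ B ∧ (¬A ∨ B) ∧ E
= ¬B ∧ (¬(A ∧ (¬(B ∧ B) ∨ B)) ∨ B) ∧ E ∨ B ∧ (¬A ∨ B) ∧ E   — complement / identity
= ¬B ∧ (¬(A ∧ (¬B ∨ B)) ∨ B) ∧ E ∨ B ∧ (¬A ∨ B) ∧ E   — idempotence
= ¬B ∧ (¬A ∨ B) ∧ E ∨ B ∧ (¬A ∨ B) ∧ E   — complement / identity
= (¬A ∨ B) ∧ E   — distribution

(¬A ∨ B) ∧ E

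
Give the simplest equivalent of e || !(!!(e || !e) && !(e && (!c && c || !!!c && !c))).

e

e || !(!!(e || !e) && !(e && (!c && c || !!!c && !c)))
= e || !((e || !e) && !(e && (!c && c || !!!c && !c)))   [double negation]
= e || !!(e && (!c && c || !!!c && !c))   [complement / identity]
= e || !!(e && (!c && c || !c && !c))   [double negation]
= e || !!(e && !c)   [distribution]
= e || e && !c   [double negation]
= e   [absorption]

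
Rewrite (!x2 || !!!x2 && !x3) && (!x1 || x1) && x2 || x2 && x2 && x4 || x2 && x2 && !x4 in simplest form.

(!x2 || !!!x2 && !x3) && (!x1 || x1) && x2 || x2 && x2 && x4 || x2 && x2 && !x4
= (!x2 || !x2 && !x3) && (!x1 || x1) && x2 || x2 && x2 && x4 || x2 && x2 && !x4
= (!x2 || !x2 && !x3) && (!x1 || x1) && x2 || x2 && x2
= (!x2 || !x2 && !x3) && x2 || x2 && x2
= !x2 && x2 || x2 && x2
= x2

x2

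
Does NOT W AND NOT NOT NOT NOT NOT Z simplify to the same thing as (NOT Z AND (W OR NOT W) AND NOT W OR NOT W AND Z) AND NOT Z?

E1: NOT W AND NOT NOT NOT NOT NOT Z
    = NOT W AND NOT NOT NOT Z   [double negation]
    = NOT W AND NOT Z   [double negation]
E2: (NOT Z AND (W OR NOT W) AND NOT W OR NOT W AND Z) AND NOT Z
    = (NOT Z AND NOT W OR NOT W AND Z) AND NOT Z   [complement / identity]
    = NOT W AND NOT Z   [distribution]
Both reduce to NOT W AND NOT Z, so they are equivalent.

Yes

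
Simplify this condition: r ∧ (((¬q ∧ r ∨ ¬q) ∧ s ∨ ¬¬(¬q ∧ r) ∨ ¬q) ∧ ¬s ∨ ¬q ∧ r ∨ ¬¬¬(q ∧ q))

r ∧ (((¬q ∧ r ∨ ¬q) ∧ s ∨ ¬¬(¬q ∧ r) ∨ ¬q) ∧ ¬s ∨ ¬q ∧ r ∨ ¬¬¬(q ∧ q))
= r ∧ (((¬q ∧ r ∨ ¬q) ∧ s ∨ ¬q ∧ r ∨ ¬q) ∧ ¬s ∨ ¬q ∧ r ∨ ¬¬¬(q ∧ q))   [double negation]
= r ∧ (((¬q ∧ r ∨ ¬q) ∧ s ∨ ¬q ∧ r ∨ ¬q) ∧ ¬s ∨ ¬q ∧ r ∨ ¬(q ∧ q))   [double negation]
= r ∧ (((¬q ∧ r ∨ ¬q) ∧ s ∨ ¬q ∧ r ∨ ¬q) ∧ ¬s ∨ ¬q ∧ r ∨ ¬q)   [idempotence]
= r ∧ ((¬q ∧ r ∨ ¬q) ∧ ¬s ∨ ¬q ∧ r ∨ ¬q)   [absorption]
= r ∧ (¬q ∧ r ∨ ¬q)   [absorption]
= r ∧ ¬q   [absorption]

r ∧ ¬q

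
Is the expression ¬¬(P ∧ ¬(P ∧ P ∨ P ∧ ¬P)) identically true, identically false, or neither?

identically false

¬¬(P ∧ ¬(P ∧ P ∨ P ∧ ¬P))
= ¬¬(P ∧ ¬P)
= P ∧ ¬P
= False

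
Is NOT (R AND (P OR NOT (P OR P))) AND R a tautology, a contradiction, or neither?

NOT (R AND (P OR NOT (P OR P))) AND R
= NOT (R AND (P OR NOT P)) AND R   — idempotence
= NOT R AND R   — complement / identity
= FALSE   — complement

contradiction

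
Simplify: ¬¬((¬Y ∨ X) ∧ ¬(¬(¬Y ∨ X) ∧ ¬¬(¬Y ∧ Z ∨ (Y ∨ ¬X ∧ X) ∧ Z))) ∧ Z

¬¬((¬Y ∨ X) ∧ ¬(¬(¬Y ∨ X) ∧ ¬¬(¬Y ∧ Z ∨ (Y ∨ ¬X ∧ X) ∧ Z))) ∧ Z
= ¬¬((¬Y ∨ X) ∧ ¬(¬(¬Y ∨ X) ∧ ¬¬(¬Y ∧ Z ∨ Y ∧ Z))) ∧ Z   — complement / identity
= ¬¬((¬Y ∨ X) ∧ (¬Y ∨ X ∨ ¬(¬Y ∧ Z ∨ Y ∧ Z))) ∧ Z   — De Morgan
= ¬¬((¬Y ∨ X) ∧ (¬Y ∨ X ∨ ¬Z)) ∧ Z   — distribution
= (¬Y ∨ X) ∧ (¬Y ∨ X ∨ ¬Z) ∧ Z   — double negation
= (¬Y ∨ X) ∧ Z   — absorption

(¬Y ∨ X) ∧ Z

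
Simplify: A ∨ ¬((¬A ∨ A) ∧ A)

A ∨ ¬((¬A ∨ A) ∧ A)
= A ∨ ¬A
= True

True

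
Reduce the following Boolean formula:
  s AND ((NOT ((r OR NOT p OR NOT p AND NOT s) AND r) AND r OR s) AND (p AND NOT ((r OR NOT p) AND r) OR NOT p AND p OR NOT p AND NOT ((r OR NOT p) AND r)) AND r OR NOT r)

s AND ((NOT ((r OR NOT p OR NOT p AND NOT s) AND r) AND r OR s) AND (p AND NOT ((r OR NOT p) AND r) OR NOT p AND p OR NOT p AND NOT ((r OR NOT p) AND r)) AND r OR NOT r)
= s AND ((NOT ((r OR NOT p OR NOT p AND NOT s) AND r) AND r OR s) AND (p AND NOT ((r OR NOT p) AND r) OR NOT p AND NOT ((r OR NOT p) AND r)) AND r OR NOT r)   [complement / identity]
= s AND ((NOT ((r OR NOT p OR NOT p AND NOT s) AND r) AND r OR s) AND NOT ((r OR NOT p) AND r) AND r OR NOT r)   [distribution]
= s AND ((NOT ((r OR NOT p) AND r) AND r OR s) AND NOT ((r OR NOT p) AND r) AND r OR NOT r)   [absorption]
= s AND (NOT ((r OR NOT p) AND r) AND r OR NOT r)   [absorption]
= s AND (NOT r AND r OR NOT r)   [absorption]
= s AND NOT r   [complement / identity]

s AND NOT r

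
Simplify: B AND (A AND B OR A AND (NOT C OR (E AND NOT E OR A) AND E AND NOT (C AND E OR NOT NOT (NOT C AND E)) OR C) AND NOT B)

B AND A

B AND (A AND B OR A AND (NOT C OR (E AND NOT E OR A) AND E AND NOT (C AND E OR NOT NOT (NOT C AND E)) OR C) AND NOT B)
= B AND (A AND B OR A AND (NOT C OR (E AND NOT E OR A) AND E AND NOT (C AND E OR NOT C AND E) OR C) AND NOT B)
= B AND (A AND B OR A AND (NOT C OR (E AND NOT E OR A) AND E AND NOT E OR C) AND NOT B)
= B AND (A AND B OR A AND (NOT C OR E AND NOT E OR C) AND NOT B)
= B AND (A AND B OR A AND (NOT C OR C) AND NOT B)
= B AND (A AND B OR A AND NOT B)
= B AND A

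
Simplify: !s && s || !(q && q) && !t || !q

!q

!s && s || !(q && q) && !t || !q
= !s && s || !q && !t || !q   (idempotence)
= !q && !t || !q   (complement / identity)
= !q   (absorption)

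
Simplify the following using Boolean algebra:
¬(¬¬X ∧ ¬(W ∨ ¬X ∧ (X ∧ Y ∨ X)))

¬(¬¬X ∧ ¬(W ∨ ¬X ∧ (X ∧ Y ∨ X)))
= ¬(¬¬X ∧ ¬(W ∨ ¬X ∧ X))   — absorption
= ¬(¬¬X ∧ ¬W)   — complement / identity
= ¬X ∨ W   — De Morgan

¬X ∨ W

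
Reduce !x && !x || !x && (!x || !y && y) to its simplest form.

!x

!x && !x || !x && (!x || !y && y)
= !x && !x || !x && !x   [complement / identity]
= !x && !x   [idempotence]
= !x   [idempotence]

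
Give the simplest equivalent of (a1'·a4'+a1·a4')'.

(a1'·a4'+a1·a4')'
= (a4')'   — distribution
= a4   — double negation

a4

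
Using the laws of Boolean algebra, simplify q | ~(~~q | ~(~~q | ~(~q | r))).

q | ~(~~q | ~(~~q | ~(~q | r)))
= q | ~(~~q | ~q & (~q | r))   (De Morgan)
= q | ~(~~q | ~q)   (absorption)
= q | ~q & q   (De Morgan)
= q   (complement / identity)

q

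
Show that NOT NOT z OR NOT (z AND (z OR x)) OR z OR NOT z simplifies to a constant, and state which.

TRUE

NOT NOT z OR NOT (z AND (z OR x)) OR z OR NOT z
= NOT NOT z OR NOT z OR z OR NOT z   — absorption
= z OR NOT z OR z OR NOT z   — double negation
= z OR NOT z   — idempotence
= TRUE   — complement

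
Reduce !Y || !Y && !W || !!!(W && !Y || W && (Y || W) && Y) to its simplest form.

!Y || !W

!Y || !Y && !W || !!!(W && !Y || W && (Y || W) && Y)
= !Y || !!!(W && !Y || W && (Y || W) && Y)   (absorption)
= !Y || !!!(W && !Y || W && Y)   (absorption)
= !Y || !!!W   (distribution)
= !Y || !W   (double negation)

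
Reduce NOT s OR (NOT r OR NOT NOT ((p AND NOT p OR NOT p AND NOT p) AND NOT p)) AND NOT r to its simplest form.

NOT s OR (NOT r OR NOT NOT ((p AND NOT p OR NOT p AND NOT p) AND NOT p)) AND NOT r
= NOT s OR (NOT r OR NOT NOT (NOT p AND NOT p)) AND NOT r   — distribution
= NOT s OR (NOT r OR NOT (p OR p)) AND NOT r   — De Morgan
= NOT s OR (NOT r OR NOT p) AND NOT r   — idempotence
= NOT s OR NOT r   — absorption

NOT s OR NOT r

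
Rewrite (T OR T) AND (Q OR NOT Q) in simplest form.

(T OR T) AND (Q OR NOT Q)
= T OR T   [complement / identity]
= T   [idempotence]

T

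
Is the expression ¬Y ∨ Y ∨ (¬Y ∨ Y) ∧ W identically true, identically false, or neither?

identically true

¬Y ∨ Y ∨ (¬Y ∨ Y) ∧ W
= ¬Y ∨ Y   [absorption]
= True   [complement]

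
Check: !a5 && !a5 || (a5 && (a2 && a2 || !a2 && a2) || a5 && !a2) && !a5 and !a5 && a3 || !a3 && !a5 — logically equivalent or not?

E1: !a5 && !a5 || (a5 && (a2 && a2 || !a2 && a2) || a5 && !a2) && !a5
    = !a5 && !a5 || (a5 && a2 || a5 && !a2) && !a5   (distribution)
    = !a5 && !a5 || a5 && !a5   (distribution)
    = !a5   (distribution)
E2: !a5 && a3 || !a3 && !a5
    = !a5   (distribution)
Both reduce to !a5, so they are equivalent.

Yes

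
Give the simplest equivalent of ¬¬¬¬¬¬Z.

¬¬¬¬¬¬Z
= ¬¬¬¬Z   [double negation]
= ¬¬Z   [double negation]
= Z   [double negation]

Z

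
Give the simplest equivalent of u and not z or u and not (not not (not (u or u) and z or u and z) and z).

u and not z

u and not z or u and not (not not (not (u or u) and z or u and z) and z)
= u and not z or u and not ((not (u or u) and z or u and z) and z)   (double negation)
= u and not z or u and not ((not u and z or u and z) and z)   (idempotence)
= u and not z or u and not (z and z)   (distribution)
= u and not z or u and not z   (idempotence)
= u and not z   (idempotence)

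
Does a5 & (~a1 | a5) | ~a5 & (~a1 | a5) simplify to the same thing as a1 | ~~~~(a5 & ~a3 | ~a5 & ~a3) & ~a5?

E1: a5 & (~a1 | a5) | ~a5 & (~a1 | a5)
    = ~a1 | a5   — distribution
E2: a1 | ~~~~(a5 & ~a3 | ~a5 & ~a3) & ~a5
    = a1 | ~~(a5 & ~a3 | ~a5 & ~a3) & ~a5   — double negation
    = a1 | ~~~a3 & ~a5   — distribution
    = a1 | ~a3 & ~a5   — double negation
These differ: at a1=0, a3=0, a5=1, E1 = 1 but E2 = 0.

No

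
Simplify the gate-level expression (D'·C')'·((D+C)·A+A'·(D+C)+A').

D+C

(D'·C')'·((D+C)·A+A'·(D+C)+A')
= (D+C)·((D+C)·A+A'·(D+C)+A')   [De Morgan]
= (D+C)·(D+C+A')   [distribution]
= D+C   [absorption]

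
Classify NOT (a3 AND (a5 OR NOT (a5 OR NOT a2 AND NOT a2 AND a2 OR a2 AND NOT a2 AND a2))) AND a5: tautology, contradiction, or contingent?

contingent

NOT (a3 AND (a5 OR NOT (a5 OR NOT a2 AND NOT a2 AND a2 OR a2 AND NOT a2 AND a2))) AND a5
= NOT (a3 AND (a5 OR NOT (a5 OR NOT a2 AND a2))) AND a5
= NOT (a3 AND (a5 OR NOT a5)) AND a5
= NOT a3 AND a5
This depends on a3, a5, so it is not a constant.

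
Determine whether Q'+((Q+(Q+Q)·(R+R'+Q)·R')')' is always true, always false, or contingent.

always true

Q'+((Q+(Q+Q)·(R+R'+Q)·R')')'
= Q'+((Q+(Q·(R+R')+Q)·R')')'   [distribution]
= Q'+((Q+(Q+Q)·R')')'   [complement / identity]
= Q'+((Q+Q·R')')'   [idempotence]
= Q'+(Q')'   [absorption]
= Q'+Q   [double negation]
= 1   [complement]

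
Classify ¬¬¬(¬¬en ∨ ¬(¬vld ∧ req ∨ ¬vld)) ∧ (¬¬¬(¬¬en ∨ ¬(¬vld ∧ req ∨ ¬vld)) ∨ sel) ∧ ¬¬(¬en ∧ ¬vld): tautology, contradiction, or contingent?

¬¬¬(¬¬en ∨ ¬(¬vld ∧ req ∨ ¬vld)) ∧ (¬¬¬(¬¬en ∨ ¬(¬vld ∧ req ∨ ¬vld)) ∨ sel) ∧ ¬¬(¬en ∧ ¬vld)
= ¬¬¬(¬¬en ∨ ¬(¬vld ∧ req ∨ ¬vld)) ∧ ¬¬(¬en ∧ ¬vld)
= ¬¬¬(¬¬en ∨ ¬¬vld) ∧ ¬¬(¬en ∧ ¬vld)
= ¬¬(¬en ∧ ¬vld) ∧ ¬¬(¬en ∧ ¬vld)
= ¬¬(¬en ∧ ¬vld)
= ¬en ∧ ¬vld
This depends on en, vld, so it is not a constant.

contingent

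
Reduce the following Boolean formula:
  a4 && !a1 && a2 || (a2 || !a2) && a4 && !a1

a4 && !a1 && a2 || (a2 || !a2) && a4 && !a1
= a4 && !a1 && a2 || a4 && !a1
= a4 && (!a1 && a2 || !a1)
= a4 && !a1

a4 && !a1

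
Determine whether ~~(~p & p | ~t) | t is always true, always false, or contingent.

~~(~p & p | ~t) | t
= ~~~t | t   — complement / identity
= ~t | t   — double negation
= 1   — complement

always true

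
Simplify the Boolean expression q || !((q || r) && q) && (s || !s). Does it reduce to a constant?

q || !((q || r) && q) && (s || !s)
= q || !q && (s || !s)
= q || !q
= true

true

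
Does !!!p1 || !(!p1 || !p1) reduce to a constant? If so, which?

!!!p1 || !(!p1 || !p1)
= !!!p1 || p1 && p1   [De Morgan]
= !p1 || p1 && p1   [double negation]
= !p1 || p1   [idempotence]
= true   [complement]

yes, True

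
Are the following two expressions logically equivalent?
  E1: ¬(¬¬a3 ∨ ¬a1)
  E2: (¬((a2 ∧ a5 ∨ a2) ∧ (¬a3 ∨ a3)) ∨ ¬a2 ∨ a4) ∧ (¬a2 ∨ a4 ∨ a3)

No

E1: ¬(¬¬a3 ∨ ¬a1)
    = ¬a3 ∧ a1   (De Morgan)
E2: (¬((a2 ∧ a5 ∨ a2) ∧ (¬a3 ∨ a3)) ∨ ¬a2 ∨ a4) ∧ (¬a2 ∨ a4 ∨ a3)
    = (¬(a2 ∧ (¬a3 ∨ a3)) ∨ ¬a2 ∨ a4) ∧ (¬a2 ∨ a4 ∨ a3)   (absorption)
    = (¬a2 ∨ ¬a2 ∨ a4) ∧ (¬a2 ∨ a4 ∨ a3)   (complement / identity)
    = (¬a2 ∨ a4) ∧ (¬a2 ∨ a4 ∨ a3)   (idempotence)
    = ¬a2 ∨ a4   (absorption)
These differ: at a1=0, a2=0, a3=1, a4=1, a5=0, E1 = 0 but E2 = 1.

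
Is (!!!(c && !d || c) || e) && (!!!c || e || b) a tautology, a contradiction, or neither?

(!!!(c && !d || c) || e) && (!!!c || e || b)
= (!!!c || e) && (!!!c || e || b)   (absorption)
= !!!c || e   (absorption)
= !c || e   (double negation)
This depends on c, e, so it is not a constant.

neither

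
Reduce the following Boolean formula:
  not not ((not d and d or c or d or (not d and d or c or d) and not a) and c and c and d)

not not ((not d and d or c or d or (not d and d or c or d) and not a) and c and c and d)
= not not ((not d and d or c or d or (not d and d or c or d) and not a) and c and d)   (idempotence)
= not not ((not d and d or c or d) and c and d)   (absorption)
= not not ((c or d) and c and d)   (complement / identity)
= (c or d) and c and d   (double negation)
= c and d   (absorption)

c and d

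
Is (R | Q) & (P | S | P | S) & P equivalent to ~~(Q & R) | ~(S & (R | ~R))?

E1: (R | Q) & (P | S | P | S) & P
    = (R | Q) & (P | S) & P   (idempotence)
    = (R | Q) & P   (absorption)
E2: ~~(Q & R) | ~(S & (R | ~R))
    = Q & R | ~(S & (R | ~R))   (double negation)
    = Q & R | ~S   (complement / identity)
These differ: at P=0, Q=0, R=0, S=0, E1 = 0 but E2 = 1.

No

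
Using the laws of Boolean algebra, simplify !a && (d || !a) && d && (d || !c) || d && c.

!a && (d || !a) && d && (d || !c) || d && c
= !a && (d || !a) && d || d && c   (absorption)
= !a && d || d && c   (absorption)
= d && (!a || c)   (distribution)

d && (!a || c)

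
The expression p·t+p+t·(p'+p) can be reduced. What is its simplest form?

p+t

p·t+p+t·(p'+p)
= p+t·(p'+p)
= p+t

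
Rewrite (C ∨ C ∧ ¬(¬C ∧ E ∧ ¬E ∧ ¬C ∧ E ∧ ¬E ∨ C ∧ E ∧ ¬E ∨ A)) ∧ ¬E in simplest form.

(C ∨ C ∧ ¬(¬C ∧ E ∧ ¬E ∧ ¬C ∧ E ∧ ¬E ∨ C ∧ E ∧ ¬E ∨ A)) ∧ ¬E
= (C ∨ C ∧ ¬(¬C ∧ E ∧ ¬E ∨ C ∧ E ∧ ¬E ∨ A)) ∧ ¬E
= (C ∨ C ∧ ¬(E ∧ ¬E ∨ A)) ∧ ¬E
= (C ∨ C ∧ ¬A) ∧ ¬E
= C ∧ ¬E

C ∧ ¬E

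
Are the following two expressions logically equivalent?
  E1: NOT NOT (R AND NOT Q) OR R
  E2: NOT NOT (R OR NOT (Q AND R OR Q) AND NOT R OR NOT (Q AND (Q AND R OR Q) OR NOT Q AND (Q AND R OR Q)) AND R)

No

E1: NOT NOT (R AND NOT Q) OR R
    = R AND NOT Q OR R
    = R
E2: NOT NOT (R OR NOT (Q AND R OR Q) AND NOT R OR NOT (Q AND (Q AND R OR Q) OR NOT Q AND (Q AND R OR Q)) AND R)
    = NOT NOT (R OR NOT (Q AND R OR Q) AND NOT R OR NOT (Q AND R OR Q) AND R)
    = NOT NOT (R OR NOT (Q AND R OR Q))
    = R OR NOT (Q AND R OR Q)
    = R OR NOT Q
These differ: at Q=0, R=0, E1 = 0 but E2 = 1.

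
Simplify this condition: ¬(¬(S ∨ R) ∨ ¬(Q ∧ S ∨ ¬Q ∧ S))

¬(¬(S ∨ R) ∨ ¬(Q ∧ S ∨ ¬Q ∧ S))
= ¬(¬(S ∨ R) ∨ ¬S)   [distribution]
= (S ∨ R) ∧ S   [De Morgan]
= S   [absorption]

S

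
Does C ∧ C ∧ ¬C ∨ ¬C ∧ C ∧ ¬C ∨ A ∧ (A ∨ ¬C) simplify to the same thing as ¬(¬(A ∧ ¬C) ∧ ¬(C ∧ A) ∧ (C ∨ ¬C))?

Yes

E1: C ∧ C ∧ ¬C ∨ ¬C ∧ C ∧ ¬C ∨ A ∧ (A ∨ ¬C)
    = C ∧ ¬C ∨ A ∧ (A ∨ ¬C)   — distribution
    = A ∧ (A ∨ ¬C)   — complement / identity
    = A   — absorption
E2: ¬(¬(A ∧ ¬C) ∧ ¬(C ∧ A) ∧ (C ∨ ¬C))
    = ¬(¬(A ∧ ¬C) ∧ ¬(C ∧ A))   — complement / identity
    = A ∧ ¬C ∨ C ∧ A   — De Morgan
    = A   — distribution
Both reduce to A, so they are equivalent.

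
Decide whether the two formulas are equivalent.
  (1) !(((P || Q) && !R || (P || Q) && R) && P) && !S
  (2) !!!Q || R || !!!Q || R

E1: !(((P || Q) && !R || (P || Q) && R) && P) && !S
    = !((P || Q) && P) && !S   — distribution
    = !P && !S   — absorption
E2: !!!Q || R || !!!Q || R
    = !!!Q || R   — idempotence
    = !Q || R   — double negation
These differ: at P=1, Q=1, R=1, S=1, E1 = 0 but E2 = 1.

No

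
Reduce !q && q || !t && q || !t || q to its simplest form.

!q && q || !t && q || !t || q
= !q && q || !t || q   (absorption)
= !t || q   (complement / identity)

!t || q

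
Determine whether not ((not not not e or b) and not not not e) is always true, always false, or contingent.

contingent

not ((not not not e or b) and not not not e)
= not not not not e   — absorption
= not not e   — double negation
= e   — double negation
This depends on e, so it is not a constant.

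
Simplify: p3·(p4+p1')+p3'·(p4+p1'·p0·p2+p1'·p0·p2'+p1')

p3·(p4+p1')+p3'·(p4+p1'·p0·p2+p1'·p0·p2'+p1')
= p3·(p4+p1')+p3'·(p4+p1'·p0+p1')   [distribution]
= p3·(p4+p1')+p3'·(p4+p1')   [absorption]
= p4+p1'   [distribution]

p4+p1'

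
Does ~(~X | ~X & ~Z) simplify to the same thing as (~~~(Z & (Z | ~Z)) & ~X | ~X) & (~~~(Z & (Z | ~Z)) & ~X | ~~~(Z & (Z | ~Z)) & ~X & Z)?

E1: ~(~X | ~X & ~Z)
    = ~~X   — absorption
    = X   — double negation
E2: (~~~(Z & (Z | ~Z)) & ~X | ~X) & (~~~(Z & (Z | ~Z)) & ~X | ~~~(Z & (Z | ~Z)) & ~X & Z)
    = (~~~(Z & (Z | ~Z)) & ~X | ~X) & ~~~(Z & (Z | ~Z)) & ~X   — absorption
    = ~~~(Z & (Z | ~Z)) & ~X   — absorption
    = ~(Z & (Z | ~Z)) & ~X   — double negation
    = ~Z & ~X   — complement / identity
These differ: at X=1, Z=0, E1 = 1 but E2 = 0.

No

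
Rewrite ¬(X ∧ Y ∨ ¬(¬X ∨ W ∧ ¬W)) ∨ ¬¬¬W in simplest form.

¬X ∨ ¬W

¬(X ∧ Y ∨ ¬(¬X ∨ W ∧ ¬W)) ∨ ¬¬¬W
= ¬(X ∧ Y ∨ ¬¬X) ∨ ¬¬¬W   [complement / identity]
= ¬(X ∧ Y ∨ X) ∨ ¬¬¬W   [double negation]
= ¬X ∨ ¬¬¬W   [absorption]
= ¬X ∨ ¬W   [double negation]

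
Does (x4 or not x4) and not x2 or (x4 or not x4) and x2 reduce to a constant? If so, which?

yes, True

(x4 or not x4) and not x2 or (x4 or not x4) and x2
= x4 or not x4   — distribution
= True   — complement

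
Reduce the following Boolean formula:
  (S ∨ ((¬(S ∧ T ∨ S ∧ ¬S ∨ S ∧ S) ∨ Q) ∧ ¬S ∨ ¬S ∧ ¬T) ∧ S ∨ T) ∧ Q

(S ∨ ((¬(S ∧ T ∨ S ∧ ¬S ∨ S ∧ S) ∨ Q) ∧ ¬S ∨ ¬S ∧ ¬T) ∧ S ∨ T) ∧ Q
= (S ∨ ((¬(S ∧ T ∨ S) ∨ Q) ∧ ¬S ∨ ¬S ∧ ¬T) ∧ S ∨ T) ∧ Q   (distribution)
= (S ∨ ((¬S ∨ Q) ∧ ¬S ∨ ¬S ∧ ¬T) ∧ S ∨ T) ∧ Q   (absorption)
= (S ∨ (¬S ∨ ¬S ∧ ¬T) ∧ S ∨ T) ∧ Q   (absorption)
= (S ∨ ¬S ∧ S ∨ T) ∧ Q   (absorption)
= (S ∨ T) ∧ Q   (complement / identity)

(S ∨ T) ∧ Q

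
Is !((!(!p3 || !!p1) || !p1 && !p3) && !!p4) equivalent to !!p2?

No

E1: !((!(!p3 || !!p1) || !p1 && !p3) && !!p4)
    = !((p3 && !p1 || !p1 && !p3) && !!p4)
    = !(!p1 && !!p4)
    = p1 || !p4
E2: !!p2
    = p2
These differ: at p1=0, p2=0, p3=0, p4=0, E1 = 1 but E2 = 0.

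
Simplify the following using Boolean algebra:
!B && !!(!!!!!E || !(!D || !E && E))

!B && !!(!!!!!E || !(!D || !E && E))
= !B && !!(!!!E || !(!D || !E && E))
= !B && !(!!E && (!D || !E && E))
= !B && !(!!E && !D)
= !B && (!E || D)

!B && (!E || D)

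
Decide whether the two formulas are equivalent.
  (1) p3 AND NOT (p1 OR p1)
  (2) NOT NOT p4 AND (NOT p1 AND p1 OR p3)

E1: p3 AND NOT (p1 OR p1)
    = p3 AND NOT p1   — idempotence
E2: NOT NOT p4 AND (NOT p1 AND p1 OR p3)
    = NOT NOT p4 AND p3   — complement / identity
    = p4 AND p3   — double negation
These differ: at p1=0, p3=1, p4=0, E1 = 1 but E2 = 0.

No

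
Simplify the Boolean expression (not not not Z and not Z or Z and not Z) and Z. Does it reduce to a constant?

(not not not Z and not Z or Z and not Z) and Z
= (not Z and not Z or Z and not Z) and Z
= not Z and Z
= False

False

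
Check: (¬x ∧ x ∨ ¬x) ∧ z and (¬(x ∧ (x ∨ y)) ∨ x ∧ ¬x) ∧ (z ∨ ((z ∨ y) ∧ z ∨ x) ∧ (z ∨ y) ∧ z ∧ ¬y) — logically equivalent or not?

Yes

E1: (¬x ∧ x ∨ ¬x) ∧ z
    = ¬x ∧ z   (complement / identity)
E2: (¬(x ∧ (x ∨ y)) ∨ x ∧ ¬x) ∧ (z ∨ ((z ∨ y) ∧ z ∨ x) ∧ (z ∨ y) ∧ z ∧ ¬y)
    = (¬(x ∧ (x ∨ y)) ∨ x ∧ ¬x) ∧ (z ∨ (z ∨ y) ∧ z ∧ ¬y)   (absorption)
    = (¬x ∨ x ∧ ¬x) ∧ (z ∨ (z ∨ y) ∧ z ∧ ¬y)   (absorption)
    = (¬x ∨ x ∧ ¬x) ∧ (z ∨ z ∧ ¬y)   (absorption)
    = (¬x ∨ x ∧ ¬x) ∧ z   (absorption)
    = ¬x ∧ z   (complement / identity)
Both reduce to ¬x ∧ z, so they are equivalent.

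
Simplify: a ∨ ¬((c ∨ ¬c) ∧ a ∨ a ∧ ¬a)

a ∨ ¬((c ∨ ¬c) ∧ a ∨ a ∧ ¬a)
= a ∨ ¬(a ∨ a ∧ ¬a)   (complement / identity)
= a ∨ ¬a   (complement / identity)
= True   (complement)

True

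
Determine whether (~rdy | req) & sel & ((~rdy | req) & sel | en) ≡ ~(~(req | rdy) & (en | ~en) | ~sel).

No

E1: (~rdy | req) & sel & ((~rdy | req) & sel | en)
    = (~rdy | req) & sel   [absorption]
E2: ~(~(req | rdy) & (en | ~en) | ~sel)
    = ~(~(req | rdy) | ~sel)   [complement / identity]
    = (req | rdy) & sel   [De Morgan]
These differ: at en=0, rdy=1, req=0, sel=1, E1 = 0 but E2 = 1.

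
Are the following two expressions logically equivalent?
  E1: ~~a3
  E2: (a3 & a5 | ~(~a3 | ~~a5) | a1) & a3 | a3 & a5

Yes

E1: ~~a3
    = a3   (double negation)
E2: (a3 & a5 | ~(~a3 | ~~a5) | a1) & a3 | a3 & a5
    = (a3 & a5 | a3 & ~a5 | a1) & a3 | a3 & a5   (De Morgan)
    = (a3 | a1) & a3 | a3 & a5   (distribution)
    = a3 | a3 & a5   (absorption)
    = a3   (absorption)
Both reduce to a3, so they are equivalent.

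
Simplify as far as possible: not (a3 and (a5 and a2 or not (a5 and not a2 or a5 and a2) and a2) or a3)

not a3

not (a3 and (a5 and a2 or not (a5 and not a2 or a5 and a2) and a2) or a3)
= not (a3 and (a5 and a2 or not a5 and a2) or a3)   [distribution]
= not (a3 and a2 or a3)   [distribution]
= not a3   [absorption]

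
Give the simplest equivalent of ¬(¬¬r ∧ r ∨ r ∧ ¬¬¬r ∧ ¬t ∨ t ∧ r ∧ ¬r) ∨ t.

¬r ∨ t

¬(¬¬r ∧ r ∨ r ∧ ¬¬¬r ∧ ¬t ∨ t ∧ r ∧ ¬r) ∨ t
= ¬(r ∧ r ∨ r ∧ ¬¬¬r ∧ ¬t ∨ t ∧ r ∧ ¬r) ∨ t
= ¬(r ∧ r ∨ r ∧ ¬r ∧ ¬t ∨ t ∧ r ∧ ¬r) ∨ t
= ¬(r ∧ r ∨ r ∧ ¬r) ∨ t
= ¬r ∨ t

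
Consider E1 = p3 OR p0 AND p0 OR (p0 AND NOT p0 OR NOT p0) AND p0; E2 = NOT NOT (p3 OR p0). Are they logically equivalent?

Yes

E1: p3 OR p0 AND p0 OR (p0 AND NOT p0 OR NOT p0) AND p0
    = p3 OR p0 AND p0 OR NOT p0 AND p0
    = p3 OR p0
E2: NOT NOT (p3 OR p0)
    = p3 OR p0
Both reduce to p3 OR p0, so they are equivalent.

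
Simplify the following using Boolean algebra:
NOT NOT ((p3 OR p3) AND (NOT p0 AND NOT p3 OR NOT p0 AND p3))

p3 AND NOT p0

NOT NOT ((p3 OR p3) AND (NOT p0 AND NOT p3 OR NOT p0 AND p3))
= NOT NOT ((p3 OR p3) AND NOT p0)
= (p3 OR p3) AND NOT p0
= p3 AND NOT p0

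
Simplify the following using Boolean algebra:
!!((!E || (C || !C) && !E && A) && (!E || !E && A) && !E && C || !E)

!E

!!((!E || (C || !C) && !E && A) && (!E || !E && A) && !E && C || !E)
= !!((!E || !E && A) && (!E || !E && A) && !E && C || !E)
= !!((!E || !E && A) && !E && C || !E)
= (!E || !E && A) && !E && C || !E
= !E && !E && C || !E
= !E && C || !E
= !E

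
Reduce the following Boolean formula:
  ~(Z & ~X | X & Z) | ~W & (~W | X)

~(Z & ~X | X & Z) | ~W & (~W | X)
= ~Z | ~W & (~W | X)   — distribution
= ~Z | ~W   — absorption

~Z | ~W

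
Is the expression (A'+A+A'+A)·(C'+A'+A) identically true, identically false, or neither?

(A'+A+A'+A)·(C'+A'+A)
= A'+A+(A'+A)·C'   (distribution)
= A'+A   (absorption)
= 1   (complement)

identically true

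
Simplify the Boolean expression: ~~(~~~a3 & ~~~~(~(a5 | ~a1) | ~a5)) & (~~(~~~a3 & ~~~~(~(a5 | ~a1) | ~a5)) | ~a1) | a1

~a3 & ~a5 | a1

~~(~~~a3 & ~~~~(~(a5 | ~a1) | ~a5)) & (~~(~~~a3 & ~~~~(~(a5 | ~a1) | ~a5)) | ~a1) | a1
= ~~(~~~a3 & ~~~~(~(a5 | ~a1) | ~a5)) | a1   [absorption]
= ~~(~~~a3 & ~~~((a5 | ~a1) & a5)) | a1   [De Morgan]
= ~(~~a3 | ~~((a5 | ~a1) & a5)) | a1   [De Morgan]
= ~(~~a3 | ~~a5) | a1   [absorption]
= ~a3 & ~a5 | a1   [De Morgan]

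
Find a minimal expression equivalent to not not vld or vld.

vld

not not vld or vld
= vld or vld   (double negation)
= vld   (idempotence)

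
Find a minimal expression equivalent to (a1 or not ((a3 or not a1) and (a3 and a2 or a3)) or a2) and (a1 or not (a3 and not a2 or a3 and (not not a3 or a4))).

a1 or not a3

(a1 or not ((a3 or not a1) and (a3 and a2 or a3)) or a2) and (a1 or not (a3 and not a2 or a3 and (not not a3 or a4)))
= (a1 or not ((a3 or not a1) and a3) or a2) and (a1 or not (a3 and not a2 or a3 and (not not a3 or a4)))
= (a1 or not ((a3 or not a1) and a3) or a2) and (a1 or not (a3 and not a2 or a3 and (a3 or a4)))
= (a1 or not ((a3 or not a1) and a3) or a2) and (a1 or not (a3 and not a2 or a3))
= (a1 or not a3 or a2) and (a1 or not (a3 and not a2 or a3))
= (a1 or not a3 or a2) and (a1 or not a3)
= a1 or not a3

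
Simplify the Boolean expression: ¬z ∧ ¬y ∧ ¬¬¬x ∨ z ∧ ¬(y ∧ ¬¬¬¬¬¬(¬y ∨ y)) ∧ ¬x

¬z ∧ ¬y ∧ ¬¬¬x ∨ z ∧ ¬(y ∧ ¬¬¬¬¬¬(¬y ∨ y)) ∧ ¬x
= ¬z ∧ ¬y ∧ ¬¬¬x ∨ z ∧ ¬(y ∧ ¬¬¬¬(¬y ∨ y)) ∧ ¬x   [double negation]
= ¬z ∧ ¬y ∧ ¬x ∨ z ∧ ¬(y ∧ ¬¬¬¬(¬y ∨ y)) ∧ ¬x   [double negation]
= ¬z ∧ ¬y ∧ ¬x ∨ z ∧ ¬(y ∧ ¬¬(¬y ∨ y)) ∧ ¬x   [double negation]
= ¬z ∧ ¬y ∧ ¬x ∨ z ∧ ¬(y ∧ (¬y ∨ y)) ∧ ¬x   [double negation]
= ¬z ∧ ¬y ∧ ¬x ∨ z ∧ ¬y ∧ ¬x   [complement / identity]
= ¬y ∧ ¬x   [distribution]

¬y ∧ ¬x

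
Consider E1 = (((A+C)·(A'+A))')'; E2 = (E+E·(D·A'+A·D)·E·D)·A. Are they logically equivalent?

E1: (((A+C)·(A'+A))')'
    = ((A+C)')'
    = A+C
E2: (E+E·(D·A'+A·D)·E·D)·A
    = (E+E·D·E·D)·A
    = (E+E·D)·A
    = E·A
These differ: at A=0, C=1, D=0, E=0, E1 = 1 but E2 = 0.

No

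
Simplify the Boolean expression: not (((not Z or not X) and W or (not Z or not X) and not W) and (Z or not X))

X

not (((not Z or not X) and W or (not Z or not X) and not W) and (Z or not X))
= not ((not Z or not X) and (Z or not X))   (distribution)
= not (not X or not Z and Z)   (distribution)
= not not X   (complement / identity)
= X   (double negation)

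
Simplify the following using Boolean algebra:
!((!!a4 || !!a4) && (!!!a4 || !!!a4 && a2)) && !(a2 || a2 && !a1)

!((!!a4 || !!a4) && (!!!a4 || !!!a4 && a2)) && !(a2 || a2 && !a1)
= !(!!a4 && (!!!a4 || !!!a4 && a2)) && !(a2 || a2 && !a1)   [idempotence]
= !(!!a4 && !!!a4) && !(a2 || a2 && !a1)   [absorption]
= !(!!a4 && !a4) && !(a2 || a2 && !a1)   [double negation]
= (!a4 || a4) && !(a2 || a2 && !a1)   [De Morgan]
= (!a4 || a4) && !a2   [absorption]
= !a2   [complement / identity]

!a2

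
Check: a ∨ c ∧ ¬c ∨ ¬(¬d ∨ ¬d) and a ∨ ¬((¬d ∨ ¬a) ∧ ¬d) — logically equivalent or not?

Yes

E1: a ∨ c ∧ ¬c ∨ ¬(¬d ∨ ¬d)
    = a ∨ c ∧ ¬c ∨ ¬¬d   [idempotence]
    = a ∨ ¬¬d   [complement / identity]
    = a ∨ d   [double negation]
E2: a ∨ ¬((¬d ∨ ¬a) ∧ ¬d)
    = a ∨ ¬¬d   [absorption]
    = a ∨ d   [double negation]
Both reduce to a ∨ d, so they are equivalent.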